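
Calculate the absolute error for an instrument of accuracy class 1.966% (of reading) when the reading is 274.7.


Absolute error = (accuracy% / 100) * reading.
Error = (1.966 / 100) * 274.7
Error = 0.01966 * 274.7
Error = 5.4006

5.4006


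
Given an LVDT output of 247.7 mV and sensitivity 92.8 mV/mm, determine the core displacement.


Displacement = Vout / sensitivity.
d = 247.7 / 92.8
d = 2.669 mm

2.669 mm


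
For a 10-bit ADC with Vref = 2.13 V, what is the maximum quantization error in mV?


The maximum quantization error is +/- LSB/2.
LSB = Vref / 2^n = 2.13 / 1024 = 0.00208008 V
Max error = LSB / 2 = 0.00208008 / 2 = 0.00104004 V
Max error = 1.04 mV

1.04 mV


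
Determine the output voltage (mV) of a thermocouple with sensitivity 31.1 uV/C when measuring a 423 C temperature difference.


The thermocouple output V = sensitivity * dT.
V = 31.1 uV/C * 423 C
V = 13155.3 uV
V = 13.155 mV

13.155 mV


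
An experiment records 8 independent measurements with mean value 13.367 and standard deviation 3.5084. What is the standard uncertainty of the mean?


The standard uncertainty for Type A evaluation is u = s / sqrt(n).
u = 3.5084 / sqrt(8)
u = 3.5084 / 2.8284
u = 1.2404

1.2404


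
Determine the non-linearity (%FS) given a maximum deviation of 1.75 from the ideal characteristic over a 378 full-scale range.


Linearity error = (max deviation / full scale) * 100%.
Linearity = (1.75 / 378) * 100
Linearity = 0.463 %FS

0.463 %FS


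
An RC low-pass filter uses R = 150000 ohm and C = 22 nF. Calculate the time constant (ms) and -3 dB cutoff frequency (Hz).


Time constant: tau = R * C.
tau = 150000 * 2.20e-08 = 0.0033 s
tau = 3.3 ms
Cutoff frequency: fc = 1 / (2*pi*R*C).
fc = 1 / (2*pi*0.0033) = 48.23 Hz

tau = 3.3 ms, fc = 48.23 Hz


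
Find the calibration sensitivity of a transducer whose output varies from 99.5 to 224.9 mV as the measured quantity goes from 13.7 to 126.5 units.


Sensitivity = (y2 - y1) / (x2 - x1).
S = (224.9 - 99.5) / (126.5 - 13.7)
S = 125.4 / 112.8
S = 1.1117 mV/unit

1.1117 mV/unit


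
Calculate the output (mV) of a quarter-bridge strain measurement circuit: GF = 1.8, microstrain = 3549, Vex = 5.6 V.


Quarter bridge output: Vout = (GF * epsilon * Vex) / 4.
Vout = (1.8 * 3549e-6 * 5.6) / 4
Vout = 0.03577392 / 4 V
Vout = 0.00894348 V = 8.9435 mV

8.9435 mV


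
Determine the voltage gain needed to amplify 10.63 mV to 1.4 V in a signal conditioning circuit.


Gain = Vout / Vin (converting to same units).
G = 1.4 V / 10.63 mV
G = 1400.0 mV / 10.63 mV
G = 131.7

131.7


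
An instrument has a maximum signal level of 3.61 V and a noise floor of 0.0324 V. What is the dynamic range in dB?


Dynamic range = 20 * log10(Vmax / Vnoise).
DR = 20 * log10(3.61 / 0.0324)
DR = 20 * log10(111.42)
DR = 40.94 dB

40.94 dB


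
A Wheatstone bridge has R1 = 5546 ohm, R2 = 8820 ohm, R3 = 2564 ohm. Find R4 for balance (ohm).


At balance: R1*R4 = R2*R3, so R4 = R2*R3/R1.
R4 = 8820 * 2564 / 5546
R4 = 22614480 / 5546
R4 = 4077.62 ohm

4077.62 ohm


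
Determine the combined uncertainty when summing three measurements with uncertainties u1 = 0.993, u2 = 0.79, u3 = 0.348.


For a sum of independent quantities, uc = sqrt(u1^2 + u2^2 + u3^2).
uc = sqrt(0.993^2 + 0.79^2 + 0.348^2)
uc = sqrt(0.986049 + 0.6241 + 0.121104)
uc = 1.3158

1.3158


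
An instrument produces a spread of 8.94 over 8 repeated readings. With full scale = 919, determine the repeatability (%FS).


Repeatability = (spread / full scale) * 100%.
R = (8.94 / 919) * 100
R = 0.973 %FS

0.973 %FS


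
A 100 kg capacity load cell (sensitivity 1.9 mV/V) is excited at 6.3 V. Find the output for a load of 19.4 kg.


Vout = rated_output * Vex * (load / capacity).
Vout = 1.9 * 6.3 * (19.4 / 100)
Vout = 1.9 * 6.3 * 0.194
Vout = 2.322 mV

2.322 mV


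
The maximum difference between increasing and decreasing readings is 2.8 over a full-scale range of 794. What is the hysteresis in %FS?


Hysteresis = (max difference / full scale) * 100%.
H = (2.8 / 794) * 100
H = 0.353 %FS

0.353 %FS


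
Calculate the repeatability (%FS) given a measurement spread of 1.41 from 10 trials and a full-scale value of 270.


Repeatability = (spread / full scale) * 100%.
R = (1.41 / 270) * 100
R = 0.522 %FS

0.522 %FS


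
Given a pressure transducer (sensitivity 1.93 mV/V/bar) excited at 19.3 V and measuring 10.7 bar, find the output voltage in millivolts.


Output = sensitivity * Vex * P.
Vout = 1.93 * 19.3 * 10.7
Vout = 37.249 * 10.7
Vout = 398.56 mV

398.56 mV


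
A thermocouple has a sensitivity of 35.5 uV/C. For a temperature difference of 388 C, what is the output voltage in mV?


The thermocouple output V = sensitivity * dT.
V = 35.5 uV/C * 388 C
V = 13774.0 uV
V = 13.774 mV

13.774 mV


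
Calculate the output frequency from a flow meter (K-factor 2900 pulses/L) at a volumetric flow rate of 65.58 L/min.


Frequency = K * Q / 60 (converting L/min to L/s).
f = 2900 * 65.58 / 60
f = 190182.0 / 60
f = 3169.7 Hz

3169.7 Hz


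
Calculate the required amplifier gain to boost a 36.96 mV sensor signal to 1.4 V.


Gain = Vout / Vin (converting to same units).
G = 1.4 V / 36.96 mV
G = 1400.0 mV / 36.96 mV
G = 37.88

37.88


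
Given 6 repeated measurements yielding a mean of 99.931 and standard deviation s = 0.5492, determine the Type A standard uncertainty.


The standard uncertainty for Type A evaluation is u = s / sqrt(n).
u = 0.5492 / sqrt(6)
u = 0.5492 / 2.4495
u = 0.2242

0.2242


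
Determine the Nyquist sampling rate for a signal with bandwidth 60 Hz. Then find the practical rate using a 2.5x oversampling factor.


By Nyquist theorem, fs_min = 2 * fmax.
fs_min = 2 * 60 = 120 Hz
Practical rate = 2.5 * fs_min = 2.5 * 120 = 300 Hz

fs_min = 120 Hz, fs_practical = 300 Hz


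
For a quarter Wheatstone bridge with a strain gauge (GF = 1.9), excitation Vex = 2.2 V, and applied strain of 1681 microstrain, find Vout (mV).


Quarter bridge output: Vout = (GF * epsilon * Vex) / 4.
Vout = (1.9 * 1681e-6 * 2.2) / 4
Vout = 0.00702658 / 4 V
Vout = 0.00175664 V = 1.7566 mV

1.7566 mV


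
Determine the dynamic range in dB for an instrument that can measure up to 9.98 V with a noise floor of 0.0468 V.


Dynamic range = 20 * log10(Vmax / Vnoise).
DR = 20 * log10(9.98 / 0.0468)
DR = 20 * log10(213.25)
DR = 46.58 dB

46.58 dB


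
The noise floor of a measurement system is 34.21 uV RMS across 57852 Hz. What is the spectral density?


Noise spectral density = Vrms / sqrt(BW).
NSD = 34.21 / sqrt(57852)
NSD = 34.21 / 240.5244
NSD = 0.1422 uV/sqrt(Hz)

0.1422 uV/sqrt(Hz)


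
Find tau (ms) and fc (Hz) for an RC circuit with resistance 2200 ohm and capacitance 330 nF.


Time constant: tau = R * C.
tau = 2200 * 3.30e-07 = 0.000726 s
tau = 0.726 ms
Cutoff frequency: fc = 1 / (2*pi*R*C).
fc = 1 / (2*pi*0.000726) = 219.22 Hz

tau = 0.726 ms, fc = 219.22 Hz


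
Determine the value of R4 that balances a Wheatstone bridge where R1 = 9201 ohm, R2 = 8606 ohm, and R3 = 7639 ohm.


At balance: R1*R4 = R2*R3, so R4 = R2*R3/R1.
R4 = 8606 * 7639 / 9201
R4 = 65741234 / 9201
R4 = 7145.01 ohm

7145.01 ohm


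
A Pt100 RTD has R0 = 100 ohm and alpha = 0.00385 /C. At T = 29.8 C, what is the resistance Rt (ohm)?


The RTD equation: Rt = R0 * (1 + alpha * T).
Rt = 100 * (1 + 0.00385 * 29.8)
Rt = 100 * (1 + 0.11473)
Rt = 100 * 1.11473
Rt = 111.473 ohm

111.473 ohm


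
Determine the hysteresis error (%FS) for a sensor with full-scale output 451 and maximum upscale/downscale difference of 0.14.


Hysteresis = (max difference / full scale) * 100%.
H = (0.14 / 451) * 100
H = 0.031 %FS

0.031 %FS


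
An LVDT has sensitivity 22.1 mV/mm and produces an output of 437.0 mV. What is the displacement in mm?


Displacement = Vout / sensitivity.
d = 437.0 / 22.1
d = 19.774 mm

19.774 mm


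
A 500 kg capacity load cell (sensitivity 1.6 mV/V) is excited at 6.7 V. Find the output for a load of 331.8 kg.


Vout = rated_output * Vex * (load / capacity).
Vout = 1.6 * 6.7 * (331.8 / 500)
Vout = 1.6 * 6.7 * 0.6636
Vout = 7.114 mV

7.114 mV


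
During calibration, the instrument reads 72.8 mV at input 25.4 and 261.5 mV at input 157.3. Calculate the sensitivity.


Sensitivity = (y2 - y1) / (x2 - x1).
S = (261.5 - 72.8) / (157.3 - 25.4)
S = 188.7 / 131.9
S = 1.4306 mV/unit

1.4306 mV/unit


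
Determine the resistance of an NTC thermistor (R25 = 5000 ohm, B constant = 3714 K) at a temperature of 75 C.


NTC thermistor equation: Rt = R25 * exp(B * (1/T - 1/T25)).
T in Kelvin: 348.15 K, T25 = 298.15 K
1/T - 1/T25 = 1/348.15 - 1/298.15 = -0.00048169
B * (1/T - 1/T25) = 3714 * -0.00048169 = -1.789
Rt = 5000 * exp(-1.789) = 835.6 ohm

835.6 ohm


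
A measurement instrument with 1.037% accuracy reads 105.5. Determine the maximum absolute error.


Absolute error = (accuracy% / 100) * reading.
Error = (1.037 / 100) * 105.5
Error = 0.01037 * 105.5
Error = 1.094

1.094


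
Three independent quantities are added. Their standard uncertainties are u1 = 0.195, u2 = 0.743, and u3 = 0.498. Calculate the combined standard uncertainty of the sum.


For a sum of independent quantities, uc = sqrt(u1^2 + u2^2 + u3^2).
uc = sqrt(0.195^2 + 0.743^2 + 0.498^2)
uc = sqrt(0.038025 + 0.552049 + 0.248004)
uc = 0.9155

0.9155


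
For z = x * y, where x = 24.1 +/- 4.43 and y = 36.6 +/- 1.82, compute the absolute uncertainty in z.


For a product z = x*y, the relative uncertainty is:
uz/z = sqrt((ux/x)^2 + (uy/y)^2)
Relative uncertainties: ux/x = 4.43/24.1 = 0.183817
uy/y = 1.82/36.6 = 0.049727
z = 24.1 * 36.6 = 882.1
uz = 882.1 * sqrt(0.183817^2 + 0.049727^2) = 167.966

167.966


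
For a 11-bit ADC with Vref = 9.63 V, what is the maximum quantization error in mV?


The maximum quantization error is +/- LSB/2.
LSB = Vref / 2^n = 9.63 / 2048 = 0.00470215 V
Max error = LSB / 2 = 0.00470215 / 2 = 0.00235107 V
Max error = 2.3511 mV

2.3511 mV


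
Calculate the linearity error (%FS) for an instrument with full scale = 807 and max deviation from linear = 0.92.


Linearity error = (max deviation / full scale) * 100%.
Linearity = (0.92 / 807) * 100
Linearity = 0.114 %FS

0.114 %FS


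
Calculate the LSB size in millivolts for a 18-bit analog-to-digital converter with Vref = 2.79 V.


The resolution (LSB) of an ADC is Vref / 2^n.
LSB = 2.79 / 2^18
LSB = 2.79 / 262144
LSB = 1.064e-05 V = 0.01064301 mV

0.01064301 mV


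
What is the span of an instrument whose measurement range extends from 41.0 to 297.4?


Span = upper range - lower range.
Span = 297.4 - (41.0)
Span = 256.4

256.4


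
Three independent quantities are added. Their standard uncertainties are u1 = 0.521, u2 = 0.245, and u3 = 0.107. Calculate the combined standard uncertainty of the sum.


For a sum of independent quantities, uc = sqrt(u1^2 + u2^2 + u3^2).
uc = sqrt(0.521^2 + 0.245^2 + 0.107^2)
uc = sqrt(0.271441 + 0.060025 + 0.011449)
uc = 0.5856

0.5856


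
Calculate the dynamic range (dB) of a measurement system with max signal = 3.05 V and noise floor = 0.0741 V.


Dynamic range = 20 * log10(Vmax / Vnoise).
DR = 20 * log10(3.05 / 0.0741)
DR = 20 * log10(41.16)
DR = 32.29 dB

32.29 dB


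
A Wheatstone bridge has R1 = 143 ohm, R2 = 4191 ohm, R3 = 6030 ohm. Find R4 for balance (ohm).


At balance: R1*R4 = R2*R3, so R4 = R2*R3/R1.
R4 = 4191 * 6030 / 143
R4 = 25271730 / 143
R4 = 176725.38 ohm

176725.38 ohm


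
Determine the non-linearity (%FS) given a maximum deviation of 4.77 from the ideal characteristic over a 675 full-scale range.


Linearity error = (max deviation / full scale) * 100%.
Linearity = (4.77 / 675) * 100
Linearity = 0.707 %FS

0.707 %FS


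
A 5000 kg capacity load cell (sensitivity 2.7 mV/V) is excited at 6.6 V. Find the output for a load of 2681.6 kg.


Vout = rated_output * Vex * (load / capacity).
Vout = 2.7 * 6.6 * (2681.6 / 5000)
Vout = 2.7 * 6.6 * 0.53632
Vout = 9.557 mV

9.557 mV


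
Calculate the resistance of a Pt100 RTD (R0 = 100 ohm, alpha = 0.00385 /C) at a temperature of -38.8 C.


The RTD equation: Rt = R0 * (1 + alpha * T).
Rt = 100 * (1 + 0.00385 * -38.8)
Rt = 100 * (1 + -0.14938)
Rt = 100 * 0.85062
Rt = 85.062 ohm

85.062 ohm


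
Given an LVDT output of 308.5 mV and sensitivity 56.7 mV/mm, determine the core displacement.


Displacement = Vout / sensitivity.
d = 308.5 / 56.7
d = 5.441 mm

5.441 mm


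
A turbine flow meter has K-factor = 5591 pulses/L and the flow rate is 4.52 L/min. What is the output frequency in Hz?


Frequency = K * Q / 60 (converting L/min to L/s).
f = 5591 * 4.52 / 60
f = 25271.32 / 60
f = 421.19 Hz

421.19 Hz


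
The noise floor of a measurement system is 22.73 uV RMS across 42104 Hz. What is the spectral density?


Noise spectral density = Vrms / sqrt(BW).
NSD = 22.73 / sqrt(42104)
NSD = 22.73 / 205.1926
NSD = 0.1108 uV/sqrt(Hz)

0.1108 uV/sqrt(Hz)


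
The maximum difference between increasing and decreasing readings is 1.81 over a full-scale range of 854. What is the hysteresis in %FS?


Hysteresis = (max difference / full scale) * 100%.
H = (1.81 / 854) * 100
H = 0.212 %FS

0.212 %FS


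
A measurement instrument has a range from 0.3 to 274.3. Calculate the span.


Span = upper range - lower range.
Span = 274.3 - (0.3)
Span = 274.0

274.0


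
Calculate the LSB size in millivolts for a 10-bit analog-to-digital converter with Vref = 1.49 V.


The resolution (LSB) of an ADC is Vref / 2^n.
LSB = 1.49 / 2^10
LSB = 1.49 / 1024
LSB = 0.00145508 V = 1.45507812 mV

1.45507812 mV


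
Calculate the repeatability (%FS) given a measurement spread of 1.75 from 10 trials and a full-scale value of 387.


Repeatability = (spread / full scale) * 100%.
R = (1.75 / 387) * 100
R = 0.452 %FS

0.452 %FS


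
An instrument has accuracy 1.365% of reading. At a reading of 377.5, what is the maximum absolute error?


Absolute error = (accuracy% / 100) * reading.
Error = (1.365 / 100) * 377.5
Error = 0.01365 * 377.5
Error = 5.1529

5.1529


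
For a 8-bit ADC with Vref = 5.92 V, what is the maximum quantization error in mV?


The maximum quantization error is +/- LSB/2.
LSB = Vref / 2^n = 5.92 / 256 = 0.023125 V
Max error = LSB / 2 = 0.023125 / 2 = 0.0115625 V
Max error = 11.5625 mV

11.5625 mV


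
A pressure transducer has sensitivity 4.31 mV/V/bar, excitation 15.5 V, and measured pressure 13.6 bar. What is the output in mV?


Output = sensitivity * Vex * P.
Vout = 4.31 * 15.5 * 13.6
Vout = 66.805 * 13.6
Vout = 908.55 mV

908.55 mV


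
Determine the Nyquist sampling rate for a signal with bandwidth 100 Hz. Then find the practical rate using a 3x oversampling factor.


By Nyquist theorem, fs_min = 2 * fmax.
fs_min = 2 * 100 = 200 Hz
Practical rate = 3 * fs_min = 3 * 200 = 600 Hz

fs_min = 200 Hz, fs_practical = 600 Hz


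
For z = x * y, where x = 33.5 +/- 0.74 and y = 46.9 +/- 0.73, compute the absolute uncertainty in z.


For a product z = x*y, the relative uncertainty is:
uz/z = sqrt((ux/x)^2 + (uy/y)^2)
Relative uncertainties: ux/x = 0.74/33.5 = 0.02209
uy/y = 0.73/46.9 = 0.015565
z = 33.5 * 46.9 = 1571.1
uz = 1571.1 * sqrt(0.02209^2 + 0.015565^2) = 42.456

42.456


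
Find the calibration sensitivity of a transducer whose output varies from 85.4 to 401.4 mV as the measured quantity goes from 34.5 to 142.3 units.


Sensitivity = (y2 - y1) / (x2 - x1).
S = (401.4 - 85.4) / (142.3 - 34.5)
S = 316.0 / 107.8
S = 2.9314 mV/unit

2.9314 mV/unit


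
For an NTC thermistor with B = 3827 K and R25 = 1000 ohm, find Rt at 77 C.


NTC thermistor equation: Rt = R25 * exp(B * (1/T - 1/T25)).
T in Kelvin: 350.15 K, T25 = 298.15 K
1/T - 1/T25 = 1/350.15 - 1/298.15 = -0.0004981
B * (1/T - 1/T25) = 3827 * -0.0004981 = -1.9062
Rt = 1000 * exp(-1.9062) = 148.6 ohm

148.6 ohm


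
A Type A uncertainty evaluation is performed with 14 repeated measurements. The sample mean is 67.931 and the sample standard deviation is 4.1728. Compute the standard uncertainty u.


The standard uncertainty for Type A evaluation is u = s / sqrt(n).
u = 4.1728 / sqrt(14)
u = 4.1728 / 3.7417
u = 1.1152

1.1152


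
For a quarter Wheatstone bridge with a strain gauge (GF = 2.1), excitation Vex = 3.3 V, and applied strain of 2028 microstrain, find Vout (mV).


Quarter bridge output: Vout = (GF * epsilon * Vex) / 4.
Vout = (2.1 * 2028e-6 * 3.3) / 4
Vout = 0.01405404 / 4 V
Vout = 0.00351351 V = 3.5135 mV

3.5135 mV


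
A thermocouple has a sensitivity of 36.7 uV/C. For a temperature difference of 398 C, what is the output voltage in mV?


The thermocouple output V = sensitivity * dT.
V = 36.7 uV/C * 398 C
V = 14606.6 uV
V = 14.607 mV

14.607 mV


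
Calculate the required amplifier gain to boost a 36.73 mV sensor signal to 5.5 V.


Gain = Vout / Vin (converting to same units).
G = 5.5 V / 36.73 mV
G = 5500.0 mV / 36.73 mV
G = 149.74

149.74


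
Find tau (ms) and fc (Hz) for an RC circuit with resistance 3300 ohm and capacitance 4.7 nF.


Time constant: tau = R * C.
tau = 3300 * 4.70e-09 = 1.551e-05 s
tau = 0.0155 ms
Cutoff frequency: fc = 1 / (2*pi*R*C).
fc = 1 / (2*pi*1.551e-05) = 10261.44 Hz

tau = 0.0155 ms, fc = 10261.44 Hz


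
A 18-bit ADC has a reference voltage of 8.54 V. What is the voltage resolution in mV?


The resolution (LSB) of an ADC is Vref / 2^n.
LSB = 8.54 / 2^18
LSB = 8.54 / 262144
LSB = 3.258e-05 V = 0.03257751 mV

0.03257751 mV


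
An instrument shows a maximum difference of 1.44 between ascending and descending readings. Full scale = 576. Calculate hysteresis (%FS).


Hysteresis = (max difference / full scale) * 100%.
H = (1.44 / 576) * 100
H = 0.25 %FS

0.25 %FS


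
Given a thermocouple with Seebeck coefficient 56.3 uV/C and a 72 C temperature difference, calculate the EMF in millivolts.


The thermocouple output V = sensitivity * dT.
V = 56.3 uV/C * 72 C
V = 4053.6 uV
V = 4.054 mV

4.054 mV


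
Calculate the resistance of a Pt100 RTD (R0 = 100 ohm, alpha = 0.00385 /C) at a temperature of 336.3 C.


The RTD equation: Rt = R0 * (1 + alpha * T).
Rt = 100 * (1 + 0.00385 * 336.3)
Rt = 100 * (1 + 1.294755)
Rt = 100 * 2.294755
Rt = 229.476 ohm

229.476 ohm


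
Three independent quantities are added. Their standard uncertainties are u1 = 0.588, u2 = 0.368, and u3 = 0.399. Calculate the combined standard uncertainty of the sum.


For a sum of independent quantities, uc = sqrt(u1^2 + u2^2 + u3^2).
uc = sqrt(0.588^2 + 0.368^2 + 0.399^2)
uc = sqrt(0.345744 + 0.135424 + 0.159201)
uc = 0.8002

0.8002


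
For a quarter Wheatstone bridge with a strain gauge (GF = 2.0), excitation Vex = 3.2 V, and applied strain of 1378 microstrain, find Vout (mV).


Quarter bridge output: Vout = (GF * epsilon * Vex) / 4.
Vout = (2.0 * 1378e-6 * 3.2) / 4
Vout = 0.0088192 / 4 V
Vout = 0.0022048 V = 2.2048 mV

2.2048 mV


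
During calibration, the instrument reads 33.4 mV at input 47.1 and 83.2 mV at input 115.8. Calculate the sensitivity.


Sensitivity = (y2 - y1) / (x2 - x1).
S = (83.2 - 33.4) / (115.8 - 47.1)
S = 49.8 / 68.7
S = 0.7249 mV/unit

0.7249 mV/unit


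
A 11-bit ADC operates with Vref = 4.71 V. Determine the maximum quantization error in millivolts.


The maximum quantization error is +/- LSB/2.
LSB = Vref / 2^n = 4.71 / 2048 = 0.0022998 V
Max error = LSB / 2 = 0.0022998 / 2 = 0.0011499 V
Max error = 1.1499 mV

1.1499 mV


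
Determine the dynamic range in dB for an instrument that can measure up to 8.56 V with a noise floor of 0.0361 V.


Dynamic range = 20 * log10(Vmax / Vnoise).
DR = 20 * log10(8.56 / 0.0361)
DR = 20 * log10(237.12)
DR = 47.5 dB

47.5 dB


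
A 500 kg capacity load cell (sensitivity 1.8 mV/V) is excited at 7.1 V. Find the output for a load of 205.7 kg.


Vout = rated_output * Vex * (load / capacity).
Vout = 1.8 * 7.1 * (205.7 / 500)
Vout = 1.8 * 7.1 * 0.4114
Vout = 5.258 mV

5.258 mV


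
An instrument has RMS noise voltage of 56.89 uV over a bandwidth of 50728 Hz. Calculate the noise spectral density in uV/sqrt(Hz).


Noise spectral density = Vrms / sqrt(BW).
NSD = 56.89 / sqrt(50728)
NSD = 56.89 / 225.2288
NSD = 0.2526 uV/sqrt(Hz)

0.2526 uV/sqrt(Hz)


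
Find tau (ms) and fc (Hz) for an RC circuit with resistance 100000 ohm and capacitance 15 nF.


Time constant: tau = R * C.
tau = 100000 * 1.50e-08 = 0.0015 s
tau = 1.5 ms
Cutoff frequency: fc = 1 / (2*pi*R*C).
fc = 1 / (2*pi*0.0015) = 106.1 Hz

tau = 1.5 ms, fc = 106.1 Hz


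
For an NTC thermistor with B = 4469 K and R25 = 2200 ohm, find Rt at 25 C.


NTC thermistor equation: Rt = R25 * exp(B * (1/T - 1/T25)).
T in Kelvin: 298.15 K, T25 = 298.15 K
1/T - 1/T25 = 1/298.15 - 1/298.15 = 0.0
B * (1/T - 1/T25) = 4469 * 0.0 = 0.0
Rt = 2200 * exp(0.0) = 2200.0 ohm

2200.0 ohm


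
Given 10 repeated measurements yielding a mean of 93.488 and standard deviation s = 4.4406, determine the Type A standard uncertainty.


The standard uncertainty for Type A evaluation is u = s / sqrt(n).
u = 4.4406 / sqrt(10)
u = 4.4406 / 3.1623
u = 1.4042

1.4042


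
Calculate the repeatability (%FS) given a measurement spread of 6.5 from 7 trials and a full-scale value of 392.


Repeatability = (spread / full scale) * 100%.
R = (6.5 / 392) * 100
R = 1.658 %FS

1.658 %FS


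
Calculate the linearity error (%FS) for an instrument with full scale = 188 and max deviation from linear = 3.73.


Linearity error = (max deviation / full scale) * 100%.
Linearity = (3.73 / 188) * 100
Linearity = 1.984 %FS

1.984 %FS


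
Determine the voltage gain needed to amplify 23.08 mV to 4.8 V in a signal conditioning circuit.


Gain = Vout / Vin (converting to same units).
G = 4.8 V / 23.08 mV
G = 4800.0 mV / 23.08 mV
G = 207.97

207.97


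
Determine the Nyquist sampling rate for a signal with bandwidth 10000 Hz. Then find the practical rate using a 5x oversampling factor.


By Nyquist theorem, fs_min = 2 * fmax.
fs_min = 2 * 10000 = 20000 Hz
Practical rate = 5 * fs_min = 5 * 20000 = 100000 Hz

fs_min = 20000 Hz, fs_practical = 100000 Hz


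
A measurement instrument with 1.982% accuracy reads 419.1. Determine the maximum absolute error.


Absolute error = (accuracy% / 100) * reading.
Error = (1.982 / 100) * 419.1
Error = 0.01982 * 419.1
Error = 8.3066

8.3066


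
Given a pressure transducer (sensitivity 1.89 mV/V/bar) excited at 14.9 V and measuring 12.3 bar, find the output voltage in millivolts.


Output = sensitivity * Vex * P.
Vout = 1.89 * 14.9 * 12.3
Vout = 28.161 * 12.3
Vout = 346.38 mV

346.38 mV


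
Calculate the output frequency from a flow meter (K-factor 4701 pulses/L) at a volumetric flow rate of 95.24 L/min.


Frequency = K * Q / 60 (converting L/min to L/s).
f = 4701 * 95.24 / 60
f = 447723.24 / 60
f = 7462.05 Hz

7462.05 Hz


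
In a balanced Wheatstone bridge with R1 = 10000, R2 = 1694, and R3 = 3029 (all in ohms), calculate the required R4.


At balance: R1*R4 = R2*R3, so R4 = R2*R3/R1.
R4 = 1694 * 3029 / 10000
R4 = 5131126 / 10000
R4 = 513.11 ohm

513.11 ohm


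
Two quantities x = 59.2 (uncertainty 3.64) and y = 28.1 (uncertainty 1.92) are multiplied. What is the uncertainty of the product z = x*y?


For a product z = x*y, the relative uncertainty is:
uz/z = sqrt((ux/x)^2 + (uy/y)^2)
Relative uncertainties: ux/x = 3.64/59.2 = 0.061486
uy/y = 1.92/28.1 = 0.068327
z = 59.2 * 28.1 = 1663.5
uz = 1663.5 * sqrt(0.061486^2 + 0.068327^2) = 152.91

152.91


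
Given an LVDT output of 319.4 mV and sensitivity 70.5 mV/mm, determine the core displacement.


Displacement = Vout / sensitivity.
d = 319.4 / 70.5
d = 4.53 mm

4.53 mm


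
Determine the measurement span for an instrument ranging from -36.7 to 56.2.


Span = upper range - lower range.
Span = 56.2 - (-36.7)
Span = 92.9

92.9


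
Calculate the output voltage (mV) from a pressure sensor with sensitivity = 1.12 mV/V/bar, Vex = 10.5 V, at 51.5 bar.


Output = sensitivity * Vex * P.
Vout = 1.12 * 10.5 * 51.5
Vout = 11.76 * 51.5
Vout = 605.64 mV

605.64 mV


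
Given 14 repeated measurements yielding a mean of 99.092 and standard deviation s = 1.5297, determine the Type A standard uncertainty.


The standard uncertainty for Type A evaluation is u = s / sqrt(n).
u = 1.5297 / sqrt(14)
u = 1.5297 / 3.7417
u = 0.4088

0.4088


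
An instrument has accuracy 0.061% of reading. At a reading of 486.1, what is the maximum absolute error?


Absolute error = (accuracy% / 100) * reading.
Error = (0.061 / 100) * 486.1
Error = 0.00061 * 486.1
Error = 0.2965

0.2965


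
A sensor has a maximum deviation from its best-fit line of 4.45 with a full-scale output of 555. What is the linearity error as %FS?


Linearity error = (max deviation / full scale) * 100%.
Linearity = (4.45 / 555) * 100
Linearity = 0.802 %FS

0.802 %FS


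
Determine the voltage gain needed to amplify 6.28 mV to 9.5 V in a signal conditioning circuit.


Gain = Vout / Vin (converting to same units).
G = 9.5 V / 6.28 mV
G = 9500.0 mV / 6.28 mV
G = 1512.74

1512.74


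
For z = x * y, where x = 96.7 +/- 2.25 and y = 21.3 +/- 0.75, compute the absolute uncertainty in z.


For a product z = x*y, the relative uncertainty is:
uz/z = sqrt((ux/x)^2 + (uy/y)^2)
Relative uncertainties: ux/x = 2.25/96.7 = 0.023268
uy/y = 0.75/21.3 = 0.035211
z = 96.7 * 21.3 = 2059.7
uz = 2059.7 * sqrt(0.023268^2 + 0.035211^2) = 86.929

86.929


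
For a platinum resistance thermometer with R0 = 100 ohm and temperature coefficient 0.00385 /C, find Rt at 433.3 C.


The RTD equation: Rt = R0 * (1 + alpha * T).
Rt = 100 * (1 + 0.00385 * 433.3)
Rt = 100 * (1 + 1.668205)
Rt = 100 * 2.668205
Rt = 266.821 ohm

266.821 ohm


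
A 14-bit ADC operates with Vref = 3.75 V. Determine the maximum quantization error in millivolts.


The maximum quantization error is +/- LSB/2.
LSB = Vref / 2^n = 3.75 / 16384 = 0.00022888 V
Max error = LSB / 2 = 0.00022888 / 2 = 0.00011444 V
Max error = 0.1144 mV

0.1144 mV


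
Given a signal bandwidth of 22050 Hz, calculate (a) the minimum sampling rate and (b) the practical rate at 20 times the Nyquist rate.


By Nyquist theorem, fs_min = 2 * fmax.
fs_min = 2 * 22050 = 44100 Hz
Practical rate = 20 * fs_min = 20 * 44100 = 882000 Hz

fs_min = 44100 Hz, fs_practical = 882000 Hz


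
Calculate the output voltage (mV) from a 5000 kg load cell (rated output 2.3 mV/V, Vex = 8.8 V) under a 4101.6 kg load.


Vout = rated_output * Vex * (load / capacity).
Vout = 2.3 * 8.8 * (4101.6 / 5000)
Vout = 2.3 * 8.8 * 0.82032
Vout = 16.603 mV

16.603 mV


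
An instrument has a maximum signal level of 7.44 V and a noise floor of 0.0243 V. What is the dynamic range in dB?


Dynamic range = 20 * log10(Vmax / Vnoise).
DR = 20 * log10(7.44 / 0.0243)
DR = 20 * log10(306.17)
DR = 49.72 dB

49.72 dB


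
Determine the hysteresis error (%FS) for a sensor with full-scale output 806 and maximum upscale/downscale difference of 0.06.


Hysteresis = (max difference / full scale) * 100%.
H = (0.06 / 806) * 100
H = 0.007 %FS

0.007 %FS


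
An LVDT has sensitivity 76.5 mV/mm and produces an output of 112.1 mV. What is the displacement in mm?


Displacement = Vout / sensitivity.
d = 112.1 / 76.5
d = 1.465 mm

1.465 mm


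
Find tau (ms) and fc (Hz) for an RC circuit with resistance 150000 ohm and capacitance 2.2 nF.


Time constant: tau = R * C.
tau = 150000 * 2.20e-09 = 0.00033 s
tau = 0.33 ms
Cutoff frequency: fc = 1 / (2*pi*R*C).
fc = 1 / (2*pi*0.00033) = 482.29 Hz

tau = 0.33 ms, fc = 482.29 Hz


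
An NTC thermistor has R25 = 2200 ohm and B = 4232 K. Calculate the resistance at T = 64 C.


NTC thermistor equation: Rt = R25 * exp(B * (1/T - 1/T25)).
T in Kelvin: 337.15 K, T25 = 298.15 K
1/T - 1/T25 = 1/337.15 - 1/298.15 = -0.00038798
B * (1/T - 1/T25) = 4232 * -0.00038798 = -1.6419
Rt = 2200 * exp(-1.6419) = 425.9 ohm

425.9 ohm


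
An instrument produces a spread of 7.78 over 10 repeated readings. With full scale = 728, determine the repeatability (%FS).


Repeatability = (spread / full scale) * 100%.
R = (7.78 / 728) * 100
R = 1.069 %FS

1.069 %FS


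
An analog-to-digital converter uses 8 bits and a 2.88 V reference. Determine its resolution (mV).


The resolution (LSB) of an ADC is Vref / 2^n.
LSB = 2.88 / 2^8
LSB = 2.88 / 256
LSB = 0.01125 V = 11.25 mV

11.25 mV


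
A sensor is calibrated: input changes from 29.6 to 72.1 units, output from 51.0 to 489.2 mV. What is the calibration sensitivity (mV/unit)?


Sensitivity = (y2 - y1) / (x2 - x1).
S = (489.2 - 51.0) / (72.1 - 29.6)
S = 438.2 / 42.5
S = 10.3106 mV/unit

10.3106 mV/unit


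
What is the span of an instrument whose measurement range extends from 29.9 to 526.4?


Span = upper range - lower range.
Span = 526.4 - (29.9)
Span = 496.5

496.5


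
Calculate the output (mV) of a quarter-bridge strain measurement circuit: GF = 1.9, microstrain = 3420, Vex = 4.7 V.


Quarter bridge output: Vout = (GF * epsilon * Vex) / 4.
Vout = (1.9 * 3420e-6 * 4.7) / 4
Vout = 0.0305406 / 4 V
Vout = 0.00763515 V = 7.6351 mV

7.6351 mV


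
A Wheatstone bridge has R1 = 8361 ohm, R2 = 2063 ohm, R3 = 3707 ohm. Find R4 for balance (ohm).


At balance: R1*R4 = R2*R3, so R4 = R2*R3/R1.
R4 = 2063 * 3707 / 8361
R4 = 7647541 / 8361
R4 = 914.67 ohm

914.67 ohm


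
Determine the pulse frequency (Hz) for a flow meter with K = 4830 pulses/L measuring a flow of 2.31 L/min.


Frequency = K * Q / 60 (converting L/min to L/s).
f = 4830 * 2.31 / 60
f = 11157.3 / 60
f = 185.96 Hz

185.96 Hz


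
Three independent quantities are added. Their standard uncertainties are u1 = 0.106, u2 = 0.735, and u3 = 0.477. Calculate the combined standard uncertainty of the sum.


For a sum of independent quantities, uc = sqrt(u1^2 + u2^2 + u3^2).
uc = sqrt(0.106^2 + 0.735^2 + 0.477^2)
uc = sqrt(0.011236 + 0.540225 + 0.227529)
uc = 0.8826

0.8826


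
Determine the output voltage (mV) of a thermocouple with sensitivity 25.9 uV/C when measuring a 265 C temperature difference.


The thermocouple output V = sensitivity * dT.
V = 25.9 uV/C * 265 C
V = 6863.5 uV
V = 6.864 mV

6.864 mV


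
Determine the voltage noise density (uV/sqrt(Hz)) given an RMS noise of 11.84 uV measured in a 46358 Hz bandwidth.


Noise spectral density = Vrms / sqrt(BW).
NSD = 11.84 / sqrt(46358)
NSD = 11.84 / 215.3091
NSD = 0.055 uV/sqrt(Hz)

0.055 uV/sqrt(Hz)


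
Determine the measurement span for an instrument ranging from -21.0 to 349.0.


Span = upper range - lower range.
Span = 349.0 - (-21.0)
Span = 370.0

370.0


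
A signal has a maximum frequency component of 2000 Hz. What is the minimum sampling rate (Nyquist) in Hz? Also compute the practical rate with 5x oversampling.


By Nyquist theorem, fs_min = 2 * fmax.
fs_min = 2 * 2000 = 4000 Hz
Practical rate = 5 * fs_min = 5 * 4000 = 20000 Hz

fs_min = 4000 Hz, fs_practical = 20000 Hz


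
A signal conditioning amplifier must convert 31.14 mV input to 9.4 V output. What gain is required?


Gain = Vout / Vin (converting to same units).
G = 9.4 V / 31.14 mV
G = 9400.0 mV / 31.14 mV
G = 301.86

301.86


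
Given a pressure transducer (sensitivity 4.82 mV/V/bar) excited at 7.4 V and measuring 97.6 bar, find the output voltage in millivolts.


Output = sensitivity * Vex * P.
Vout = 4.82 * 7.4 * 97.6
Vout = 35.668 * 97.6
Vout = 3481.2 mV

3481.2 mV


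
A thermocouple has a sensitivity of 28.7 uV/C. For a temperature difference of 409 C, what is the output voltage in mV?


The thermocouple output V = sensitivity * dT.
V = 28.7 uV/C * 409 C
V = 11738.3 uV
V = 11.738 mV

11.738 mV


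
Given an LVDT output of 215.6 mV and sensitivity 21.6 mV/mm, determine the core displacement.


Displacement = Vout / sensitivity.
d = 215.6 / 21.6
d = 9.981 mm

9.981 mm


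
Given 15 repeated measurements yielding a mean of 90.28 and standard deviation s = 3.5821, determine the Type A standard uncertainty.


The standard uncertainty for Type A evaluation is u = s / sqrt(n).
u = 3.5821 / sqrt(15)
u = 3.5821 / 3.873
u = 0.9249

0.9249


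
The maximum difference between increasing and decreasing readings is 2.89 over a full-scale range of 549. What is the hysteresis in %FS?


Hysteresis = (max difference / full scale) * 100%.
H = (2.89 / 549) * 100
H = 0.526 %FS

0.526 %FS


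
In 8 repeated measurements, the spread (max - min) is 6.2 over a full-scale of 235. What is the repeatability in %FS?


Repeatability = (spread / full scale) * 100%.
R = (6.2 / 235) * 100
R = 2.638 %FS

2.638 %FS


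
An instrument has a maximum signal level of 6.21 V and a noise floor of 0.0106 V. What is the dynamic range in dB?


Dynamic range = 20 * log10(Vmax / Vnoise).
DR = 20 * log10(6.21 / 0.0106)
DR = 20 * log10(585.85)
DR = 55.36 dB

55.36 dB


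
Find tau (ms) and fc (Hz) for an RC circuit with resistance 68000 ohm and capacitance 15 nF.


Time constant: tau = R * C.
tau = 68000 * 1.50e-08 = 0.00102 s
tau = 1.02 ms
Cutoff frequency: fc = 1 / (2*pi*R*C).
fc = 1 / (2*pi*0.00102) = 156.03 Hz

tau = 1.02 ms, fc = 156.03 Hz


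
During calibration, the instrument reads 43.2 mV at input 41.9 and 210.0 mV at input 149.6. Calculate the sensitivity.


Sensitivity = (y2 - y1) / (x2 - x1).
S = (210.0 - 43.2) / (149.6 - 41.9)
S = 166.8 / 107.7
S = 1.5487 mV/unit

1.5487 mV/unit


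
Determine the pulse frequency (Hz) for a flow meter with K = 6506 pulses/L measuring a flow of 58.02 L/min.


Frequency = K * Q / 60 (converting L/min to L/s).
f = 6506 * 58.02 / 60
f = 377478.12 / 60
f = 6291.3 Hz

6291.3 Hz


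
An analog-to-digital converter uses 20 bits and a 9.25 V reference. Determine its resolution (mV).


The resolution (LSB) of an ADC is Vref / 2^n.
LSB = 9.25 / 2^20
LSB = 9.25 / 1048576
LSB = 8.82e-06 V = 0.00882149 mV

0.00882149 mV


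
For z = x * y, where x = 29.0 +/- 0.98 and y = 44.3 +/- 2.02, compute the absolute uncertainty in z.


For a product z = x*y, the relative uncertainty is:
uz/z = sqrt((ux/x)^2 + (uy/y)^2)
Relative uncertainties: ux/x = 0.98/29.0 = 0.033793
uy/y = 2.02/44.3 = 0.045598
z = 29.0 * 44.3 = 1284.7
uz = 1284.7 * sqrt(0.033793^2 + 0.045598^2) = 72.914

72.914


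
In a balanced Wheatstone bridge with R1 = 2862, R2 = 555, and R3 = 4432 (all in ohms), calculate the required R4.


At balance: R1*R4 = R2*R3, so R4 = R2*R3/R1.
R4 = 555 * 4432 / 2862
R4 = 2459760 / 2862
R4 = 859.45 ohm

859.45 ohm


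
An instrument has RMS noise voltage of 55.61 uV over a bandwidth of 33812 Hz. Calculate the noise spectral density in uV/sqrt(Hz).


Noise spectral density = Vrms / sqrt(BW).
NSD = 55.61 / sqrt(33812)
NSD = 55.61 / 183.8804
NSD = 0.3024 uV/sqrt(Hz)

0.3024 uV/sqrt(Hz)


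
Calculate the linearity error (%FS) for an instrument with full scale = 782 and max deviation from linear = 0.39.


Linearity error = (max deviation / full scale) * 100%.
Linearity = (0.39 / 782) * 100
Linearity = 0.05 %FS

0.05 %FS


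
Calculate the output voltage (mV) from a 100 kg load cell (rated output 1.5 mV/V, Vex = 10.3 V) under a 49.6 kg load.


Vout = rated_output * Vex * (load / capacity).
Vout = 1.5 * 10.3 * (49.6 / 100)
Vout = 1.5 * 10.3 * 0.496
Vout = 7.663 mV

7.663 mV


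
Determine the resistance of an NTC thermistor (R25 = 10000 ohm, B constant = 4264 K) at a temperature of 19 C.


NTC thermistor equation: Rt = R25 * exp(B * (1/T - 1/T25)).
T in Kelvin: 292.15 K, T25 = 298.15 K
1/T - 1/T25 = 1/292.15 - 1/298.15 = 6.888e-05
B * (1/T - 1/T25) = 4264 * 6.888e-05 = 0.2937
Rt = 10000 * exp(0.2937) = 13414.0 ohm

13414.0 ohm


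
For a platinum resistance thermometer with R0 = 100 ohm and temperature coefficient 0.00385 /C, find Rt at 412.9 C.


The RTD equation: Rt = R0 * (1 + alpha * T).
Rt = 100 * (1 + 0.00385 * 412.9)
Rt = 100 * (1 + 1.589665)
Rt = 100 * 2.589665
Rt = 258.966 ohm

258.966 ohm


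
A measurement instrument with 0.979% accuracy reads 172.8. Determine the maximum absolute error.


Absolute error = (accuracy% / 100) * reading.
Error = (0.979 / 100) * 172.8
Error = 0.00979 * 172.8
Error = 1.6917

1.6917


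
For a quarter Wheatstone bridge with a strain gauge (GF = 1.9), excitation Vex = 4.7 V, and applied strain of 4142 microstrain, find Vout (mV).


Quarter bridge output: Vout = (GF * epsilon * Vex) / 4.
Vout = (1.9 * 4142e-6 * 4.7) / 4
Vout = 0.03698806 / 4 V
Vout = 0.00924702 V = 9.247 mV

9.247 mV


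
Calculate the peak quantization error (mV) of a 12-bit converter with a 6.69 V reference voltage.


The maximum quantization error is +/- LSB/2.
LSB = Vref / 2^n = 6.69 / 4096 = 0.0016333 V
Max error = LSB / 2 = 0.0016333 / 2 = 0.00081665 V
Max error = 0.8167 mV

0.8167 mV


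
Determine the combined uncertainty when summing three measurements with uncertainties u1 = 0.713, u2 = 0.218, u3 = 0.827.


For a sum of independent quantities, uc = sqrt(u1^2 + u2^2 + u3^2).
uc = sqrt(0.713^2 + 0.218^2 + 0.827^2)
uc = sqrt(0.508369 + 0.047524 + 0.683929)
uc = 1.1135

1.1135


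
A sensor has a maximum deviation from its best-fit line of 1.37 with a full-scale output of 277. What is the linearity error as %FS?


Linearity error = (max deviation / full scale) * 100%.
Linearity = (1.37 / 277) * 100
Linearity = 0.495 %FS

0.495 %FS


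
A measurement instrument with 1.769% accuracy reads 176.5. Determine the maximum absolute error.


Absolute error = (accuracy% / 100) * reading.
Error = (1.769 / 100) * 176.5
Error = 0.01769 * 176.5
Error = 3.1223

3.1223


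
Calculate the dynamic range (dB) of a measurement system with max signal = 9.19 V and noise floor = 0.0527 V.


Dynamic range = 20 * log10(Vmax / Vnoise).
DR = 20 * log10(9.19 / 0.0527)
DR = 20 * log10(174.38)
DR = 44.83 dB

44.83 dB


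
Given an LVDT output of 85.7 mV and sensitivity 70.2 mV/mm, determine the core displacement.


Displacement = Vout / sensitivity.
d = 85.7 / 70.2
d = 1.221 mm

1.221 mm


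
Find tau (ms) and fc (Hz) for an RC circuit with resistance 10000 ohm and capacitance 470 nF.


Time constant: tau = R * C.
tau = 10000 * 4.70e-07 = 0.0047 s
tau = 4.7 ms
Cutoff frequency: fc = 1 / (2*pi*R*C).
fc = 1 / (2*pi*0.0047) = 33.86 Hz

tau = 4.7 ms, fc = 33.86 Hz


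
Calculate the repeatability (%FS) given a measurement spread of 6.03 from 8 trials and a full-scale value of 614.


Repeatability = (spread / full scale) * 100%.
R = (6.03 / 614) * 100
R = 0.982 %FS

0.982 %FS


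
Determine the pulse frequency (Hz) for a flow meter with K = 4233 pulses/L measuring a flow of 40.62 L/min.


Frequency = K * Q / 60 (converting L/min to L/s).
f = 4233 * 40.62 / 60
f = 171944.46 / 60
f = 2865.74 Hz

2865.74 Hz


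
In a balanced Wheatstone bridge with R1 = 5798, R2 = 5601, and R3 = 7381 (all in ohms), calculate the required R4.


At balance: R1*R4 = R2*R3, so R4 = R2*R3/R1.
R4 = 5601 * 7381 / 5798
R4 = 41340981 / 5798
R4 = 7130.21 ohm

7130.21 ohm


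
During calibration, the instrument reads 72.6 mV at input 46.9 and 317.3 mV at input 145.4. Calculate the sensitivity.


Sensitivity = (y2 - y1) / (x2 - x1).
S = (317.3 - 72.6) / (145.4 - 46.9)
S = 244.7 / 98.5
S = 2.4843 mV/unit

2.4843 mV/unit


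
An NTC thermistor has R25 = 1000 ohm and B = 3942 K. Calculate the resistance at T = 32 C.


NTC thermistor equation: Rt = R25 * exp(B * (1/T - 1/T25)).
T in Kelvin: 305.15 K, T25 = 298.15 K
1/T - 1/T25 = 1/305.15 - 1/298.15 = -7.694e-05
B * (1/T - 1/T25) = 3942 * -7.694e-05 = -0.3033
Rt = 1000 * exp(-0.3033) = 738.4 ohm

738.4 ohm


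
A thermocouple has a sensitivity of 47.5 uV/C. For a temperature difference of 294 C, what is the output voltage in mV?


The thermocouple output V = sensitivity * dT.
V = 47.5 uV/C * 294 C
V = 13965.0 uV
V = 13.965 mV

13.965 mV


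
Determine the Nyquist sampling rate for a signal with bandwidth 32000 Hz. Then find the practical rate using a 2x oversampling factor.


By Nyquist theorem, fs_min = 2 * fmax.
fs_min = 2 * 32000 = 64000 Hz
Practical rate = 2 * fs_min = 2 * 64000 = 128000 Hz

fs_min = 64000 Hz, fs_practical = 128000 Hz
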